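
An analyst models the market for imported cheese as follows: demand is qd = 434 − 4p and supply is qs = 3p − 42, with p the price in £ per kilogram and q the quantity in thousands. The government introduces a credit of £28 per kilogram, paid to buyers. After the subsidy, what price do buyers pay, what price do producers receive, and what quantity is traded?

Without the subsidy, 434 − 4p = 3p − 42 gives 7p = 476, so p* = £68 and q* = 162.
With a per-unit subsidy paid to buyers, each effectively pays p − 28, so demand becomes qd = 434 − 4(p − 28).
New equilibrium: buyers pay £56, producers receive £84, q = 210. (Wedge: pb − ps = −28.)

Buyers pay £56; producers receive £84; quantity = 210.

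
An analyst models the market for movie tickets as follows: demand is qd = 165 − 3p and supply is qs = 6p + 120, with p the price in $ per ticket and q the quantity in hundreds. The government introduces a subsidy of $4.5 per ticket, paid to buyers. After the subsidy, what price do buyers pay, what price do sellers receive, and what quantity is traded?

Buyers pay $2; sellers receive $6.5; quantity = 159.

Before the subsidy: set 165 − 3p = 6p + 120 → p* = $5, q* = 150.
With a per-unit subsidy paid to buyers, each effectively pays p − 4.5, so demand becomes qd = 165 − 3(p − 4.5).
New equilibrium: buyers pay $2, sellers receive $6.5, q = 159. (Wedge: pb − ps = −4.5.)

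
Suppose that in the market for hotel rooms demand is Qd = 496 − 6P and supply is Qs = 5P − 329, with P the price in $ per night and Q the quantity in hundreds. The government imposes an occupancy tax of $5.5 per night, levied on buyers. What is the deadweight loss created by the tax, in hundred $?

Without the tax, 496 − 6P = 5P − 329 gives 11P = 825, so P* = $75 and Q* = 46.
With the tax collected from buyers, demand (in seller-price terms) shifts: Qd = 496 − 6(P + 5.5).
New equilibrium: buyers pay $77.5, producers receive $72, Q = 31. (Wedge: Pb − Ps = 5.5.)
Quantity falls by |ΔQ| = |46 − 31| = 15.
DWL = ½ · t · |ΔQ| = ½ · 5.5 · 15 = $41.25.

Deadweight loss = $41.25 hundred.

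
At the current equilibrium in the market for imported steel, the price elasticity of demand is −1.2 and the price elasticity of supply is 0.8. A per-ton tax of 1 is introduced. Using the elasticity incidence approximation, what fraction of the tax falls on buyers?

Buyers' share ≈ 0.4.

Incidence ratio: buyers' share ≈ εs / (εs + |εd|) = 0.8 / (0.8 + 1.2) = 0.4.
Supply is the less elastic side, so buyers bear the smaller share.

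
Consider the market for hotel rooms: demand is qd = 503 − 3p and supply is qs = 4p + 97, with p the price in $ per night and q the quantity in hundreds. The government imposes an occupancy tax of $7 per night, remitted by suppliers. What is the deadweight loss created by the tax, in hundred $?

Deadweight loss = $42 hundred.

Before the tax: set 503 − 3p = 4p + 97 → p* = $58, q* = 329.
With the tax collected from suppliers, supply shifts: qs = 4(p − 7) + 97.
New equilibrium: buyers pay $62, suppliers receive $55, q = 317. (Wedge: pb − ps = 7.)
Quantity falls by |ΔQ| = |329 − 317| = 12.
DWL = ½ · t · |ΔQ| = ½ · 7 · 12 = $42.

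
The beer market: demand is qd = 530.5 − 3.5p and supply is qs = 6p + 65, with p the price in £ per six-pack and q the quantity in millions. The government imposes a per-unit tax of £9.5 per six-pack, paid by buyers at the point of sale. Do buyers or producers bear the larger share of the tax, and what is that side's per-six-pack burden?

Before the tax: set 530.5 − 3.5p = 6p + 65 → p* = £49, q* = 359.
With the tax collected from buyers, demand (in seller-price terms) shifts: qd = 530.5 − 3.5(p + 9.5).
Solving gives q = 338 with buyers paying £55 and producers receiving £45.5 (the £9.5 wedge).
Per-six-pack burden: buyers £6, producers £3.5.
Buyers take the larger share because demand is less price-elastic here (demand slope 3.5 vs supply slope 6).
The less price-elastic side of the market bears the larger share of a per-unit tax.

Buyers bear the larger share: £6 per six-pack.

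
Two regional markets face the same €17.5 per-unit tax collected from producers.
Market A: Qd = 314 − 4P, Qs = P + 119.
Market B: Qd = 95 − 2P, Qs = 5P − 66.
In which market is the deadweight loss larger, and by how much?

Market A: pre-tax P* = €39, Q* = 158; post-tax Q = 144; deadweight loss = €122.5.
Market B: pre-tax P* = €23, Q* = 49; post-tax Q = 24; deadweight loss = €218.75.
Difference: €122.5 vs €218.75 → market B is larger by €96.25.

Market B, by €96.25.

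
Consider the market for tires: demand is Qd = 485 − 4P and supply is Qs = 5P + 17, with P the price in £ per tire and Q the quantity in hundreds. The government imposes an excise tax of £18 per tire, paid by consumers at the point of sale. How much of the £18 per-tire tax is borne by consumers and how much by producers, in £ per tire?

Before the tax: set 485 − 4P = 5P + 17 → P* = £52, Q* = 277.
With the tax collected from consumers, demand (in seller-price terms) shifts: Qd = 485 − 4(P + 18).
Solving gives Q = 237 with consumers paying £62 and producers receiving £44 (the £18 wedge).
Burden on consumers: £10; on producers: £8. (They sum to £18.)

Consumers bear £10 per tire; producers bear £8 per tire.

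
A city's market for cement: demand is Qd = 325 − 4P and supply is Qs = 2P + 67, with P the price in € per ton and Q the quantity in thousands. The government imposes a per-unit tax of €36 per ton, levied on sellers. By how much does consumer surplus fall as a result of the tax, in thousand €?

Before the tax: set 325 − 4P = 2P + 67 → P* = €43, Q* = 153.
With the tax collected from sellers, supply shifts: Qs = 2(P − 36) + 67.
Solving gives Q = 105 with buyers paying €55 and sellers receiving €19 (the €36 wedge).
ΔCS is the trapezoid between Q = 105 and Q = 153 of height €12: ½ · (153 + 105) · 12 = €1548.

Consumer surplus falls by €1548 thousand.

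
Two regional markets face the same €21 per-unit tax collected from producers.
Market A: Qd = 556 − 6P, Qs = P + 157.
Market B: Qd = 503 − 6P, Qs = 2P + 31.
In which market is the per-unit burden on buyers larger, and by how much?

Market B, by €2.25.

Market A: pre-tax P* = €57, Q* = 214; post-tax Q = 196; per-unit burden on buyers = €3.
Market B: pre-tax P* = €59, Q* = 149; post-tax Q = 117.5; per-unit burden on buyers = €5.25.
Difference: €3 vs €5.25 → market B is larger by €2.25.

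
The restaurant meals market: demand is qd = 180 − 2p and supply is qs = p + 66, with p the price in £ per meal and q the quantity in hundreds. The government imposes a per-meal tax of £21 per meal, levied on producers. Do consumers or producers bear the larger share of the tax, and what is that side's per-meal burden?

Producers bear the larger share: £14 per meal.

Before the tax: set 180 − 2p = p + 66 → p* = £38, q* = 104.
With the tax collected from producers, supply shifts: qs = (p − 21) + 66.
New equilibrium: consumers pay £45, producers receive £24, q = 90. (Wedge: pb − ps = 21.)
Per-meal burden: consumers £7, producers £14.
Producers take the larger share because supply is less price-elastic here (demand slope 2 vs supply slope 1).
The less price-elastic side of the market bears the larger share of a per-unit tax.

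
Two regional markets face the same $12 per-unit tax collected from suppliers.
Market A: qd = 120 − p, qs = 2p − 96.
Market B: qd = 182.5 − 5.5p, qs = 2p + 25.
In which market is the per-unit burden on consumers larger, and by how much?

Market A, by $4.8.

Market A: pre-tax p* = $72, q* = 48; post-tax q = 40; per-unit burden on consumers = $8.
Market B: pre-tax p* = $21, q* = 67; post-tax q = 49.4; per-unit burden on consumers = $3.2.
Difference: $8 vs $3.2 → market A is larger by $4.8.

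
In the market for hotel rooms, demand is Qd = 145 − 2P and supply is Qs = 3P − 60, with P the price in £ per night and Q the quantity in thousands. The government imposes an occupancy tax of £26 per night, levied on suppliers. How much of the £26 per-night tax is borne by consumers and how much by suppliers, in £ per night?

Without the tax, 145 − 2P = 3P − 60 gives 5P = 205, so P* = £41 and Q* = 63.
With the tax collected from suppliers, supply shifts: Qs = 3(P − 26) − 60.
Solving gives Q = 31.8 with consumers paying £56.6 and suppliers receiving £30.6 (the £26 wedge).
Burden on consumers: £15.6; on suppliers: £10.4. (They sum to £26.)
The less price-elastic side of the market bears the larger share of a per-unit tax.

Consumers bear £15.6 per night; suppliers bear £10.4 per night.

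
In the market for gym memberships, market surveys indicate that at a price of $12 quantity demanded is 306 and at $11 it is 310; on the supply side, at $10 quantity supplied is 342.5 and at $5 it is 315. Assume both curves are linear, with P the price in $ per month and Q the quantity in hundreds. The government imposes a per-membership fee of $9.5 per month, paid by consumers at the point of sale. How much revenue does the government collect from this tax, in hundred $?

Demand slope: (310 − 306)/(11 − 12) = -4, so Qd = 354 − 4P.
Supply slope: (315 − 342.5)/(5 − 10) = 5.5, so Qs = 5.5P + 287.5.
Without the tax, 354 − 4P = 5.5P + 287.5 gives 9.5P = 66.5, so P* = $7 and Q* = 326.
With the tax collected from consumers, demand (in seller-price terms) shifts: Qd = 354 − 4(P + 9.5).
New equilibrium: consumers pay $12.5, suppliers receive $3, Q = 304. (Wedge: Pb − Ps = 9.5.)
Revenue = t · Q = 9.5 · 304 = $2888.

Tax revenue = $2888 hundred.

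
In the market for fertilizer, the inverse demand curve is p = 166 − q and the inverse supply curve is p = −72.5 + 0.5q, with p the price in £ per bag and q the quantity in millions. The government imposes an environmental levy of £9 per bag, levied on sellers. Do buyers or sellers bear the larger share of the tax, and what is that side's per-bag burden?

Rewrite in direct form: qd = 166 − p and qs = 2p + 145.
Without the tax, 166 − p = 2p + 145 gives 3p = 21, so p* = £7 and q* = 159.
With the tax collected from sellers, supply shifts: qs = 2(p − 9) + 145.
New equilibrium: buyers pay £13, sellers receive £4, q = 153. (Wedge: pb − ps = 9.)
Per-bag burden: buyers £6, sellers £3.
Buyers take the larger share because demand is less price-elastic here (demand slope 1 vs supply slope 2).
The less price-elastic side of the market bears the larger share of a per-unit tax.

Buyers bear the larger share: £6 per bag.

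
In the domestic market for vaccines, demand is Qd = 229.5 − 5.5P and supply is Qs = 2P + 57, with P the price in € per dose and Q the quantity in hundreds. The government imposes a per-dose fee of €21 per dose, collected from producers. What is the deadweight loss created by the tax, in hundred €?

Before the tax: set 229.5 − 5.5P = 2P + 57 → P* = €23, Q* = 103.
With the tax collected from producers, supply shifts: Qs = 2(P − 21) + 57.
Solving gives Q = 72.2 with buyers paying €28.6 and producers receiving €7.6 (the €21 wedge).
Quantity falls by |ΔQ| = |103 − 72.2| = 30.8.
DWL = ½ · t · |ΔQ| = ½ · 21 · 30.8 = €323.4.

Deadweight loss = €323.4 hundred.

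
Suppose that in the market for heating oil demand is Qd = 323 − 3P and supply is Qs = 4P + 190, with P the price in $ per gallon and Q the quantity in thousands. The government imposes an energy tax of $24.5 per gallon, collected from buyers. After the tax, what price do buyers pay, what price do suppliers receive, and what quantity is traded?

Without the tax, 323 − 3P = 4P + 190 gives 7P = 133, so P* = $19 and Q* = 266.
With the tax collected from buyers, demand (in seller-price terms) shifts: Qd = 323 − 3(P + 24.5).
Solving gives Q = 224 with buyers paying $33 and suppliers receiving $8.5 (the $24.5 wedge).
The less price-elastic side of the market bears the larger share of a per-unit tax.

Buyers pay $33; suppliers receive $8.5; quantity = 224.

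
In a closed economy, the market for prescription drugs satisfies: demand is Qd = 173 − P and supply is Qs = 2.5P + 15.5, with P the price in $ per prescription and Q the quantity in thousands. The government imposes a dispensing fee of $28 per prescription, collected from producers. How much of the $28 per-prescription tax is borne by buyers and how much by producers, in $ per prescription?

Before the tax: set 173 − P = 2.5P + 15.5 → P* = $45, Q* = 128.
With the tax collected from producers, supply shifts: Qs = 2.5(P − 28) + 15.5.
Solving gives Q = 108 with buyers paying $65 and producers receiving $37 (the $28 wedge).
Burden on buyers: $20; on producers: $8. (They sum to $28.)

Buyers bear $20 per prescription; producers bear $8 per prescription.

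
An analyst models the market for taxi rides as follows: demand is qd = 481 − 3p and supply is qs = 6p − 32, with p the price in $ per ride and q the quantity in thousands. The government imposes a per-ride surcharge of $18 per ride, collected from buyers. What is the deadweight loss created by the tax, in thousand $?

Deadweight loss = $324 thousand.

Before the tax: set 481 − 3p = 6p − 32 → p* = $57, q* = 310.
With the tax collected from buyers, demand (in seller-price terms) shifts: qd = 481 − 3(p + 18).
Solving gives q = 274 with buyers paying $69 and suppliers receiving $51 (the $18 wedge).
Quantity falls by |ΔQ| = |310 − 274| = 36.
DWL = ½ · t · |ΔQ| = ½ · 18 · 36 = $324.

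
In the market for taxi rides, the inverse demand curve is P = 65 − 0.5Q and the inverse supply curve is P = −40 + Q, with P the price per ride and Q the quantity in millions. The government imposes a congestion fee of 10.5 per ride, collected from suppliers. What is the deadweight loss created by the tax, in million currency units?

Rewrite in direct form: Qd = 130 − 2P and Qs = P + 40.
Before the tax: set 130 − 2P = P + 40 → P* = 30, Q* = 70.
With the tax collected from suppliers, supply shifts: Qs = (P − 10.5) + 40.
New equilibrium: consumers pay 33.5, suppliers receive 23, Q = 63. (Wedge: Pb − Ps = 10.5.)
Quantity falls by |ΔQ| = |70 − 63| = 7.
DWL = ½ · t · |ΔQ| = ½ · 10.5 · 7 = 36.75.

Deadweight loss = 36.75 million.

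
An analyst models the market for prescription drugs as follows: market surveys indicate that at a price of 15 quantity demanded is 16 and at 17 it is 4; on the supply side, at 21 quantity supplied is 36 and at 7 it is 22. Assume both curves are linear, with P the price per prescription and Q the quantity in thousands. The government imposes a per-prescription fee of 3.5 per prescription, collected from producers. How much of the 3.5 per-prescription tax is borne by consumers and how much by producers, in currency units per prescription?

Consumers bear 0.5 per prescription; producers bear 3 per prescription.

Demand slope: (4 − 16)/(17 − 15) = -6, so Qd = 106 − 6P.
Supply slope: (22 − 36)/(7 − 21) = 1, so Qs = P + 15.
Without the tax, 106 − 6P = P + 15 gives 7P = 91, so P* = 13 and Q* = 28.
With the tax collected from producers, supply shifts: Qs = (P − 3.5) + 15.
New equilibrium: consumers pay 13.5, producers receive 10, Q = 25. (Wedge: Pb − Ps = 3.5.)
Burden on consumers: 0.5; on producers: 3. (They sum to 3.5.)
The less price-elastic side of the market bears the larger share of a per-unit tax.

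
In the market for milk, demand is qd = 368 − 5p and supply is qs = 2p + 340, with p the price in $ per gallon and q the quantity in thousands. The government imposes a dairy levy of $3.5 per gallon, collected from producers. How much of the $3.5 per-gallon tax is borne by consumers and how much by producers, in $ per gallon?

Without the tax, 368 − 5p = 2p + 340 gives 7p = 28, so p* = $4 and q* = 348.
With the tax collected from producers, supply shifts: qs = 2(p − 3.5) + 340.
Solving gives q = 343 with consumers paying $5 and producers receiving $1.5 (the $3.5 wedge).
Burden on consumers: $1; on producers: $2.5. (They sum to $3.5.)
The less price-elastic side of the market bears the larger share of a per-unit tax.

Consumers bear $1 per gallon; producers bear $2.5 per gallon.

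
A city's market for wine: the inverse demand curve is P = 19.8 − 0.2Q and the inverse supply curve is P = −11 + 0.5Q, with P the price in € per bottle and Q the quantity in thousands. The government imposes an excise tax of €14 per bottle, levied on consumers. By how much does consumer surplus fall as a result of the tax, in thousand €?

Rewrite in direct form: Qd = 99 − 5P and Qs = 2P + 22.
Without the tax, 99 − 5P = 2P + 22 gives 7P = 77, so P* = €11 and Q* = 44.
With the tax collected from consumers, demand (in seller-price terms) shifts: Qd = 99 − 5(P + 14).
New equilibrium: consumers pay €15, producers receive €1, Q = 24. (Wedge: Pb − Ps = 14.)
ΔCS is the trapezoid between Q = 24 and Q = 44 of height €4: ½ · (44 + 24) · 4 = €136.

Consumer surplus falls by €136 thousand.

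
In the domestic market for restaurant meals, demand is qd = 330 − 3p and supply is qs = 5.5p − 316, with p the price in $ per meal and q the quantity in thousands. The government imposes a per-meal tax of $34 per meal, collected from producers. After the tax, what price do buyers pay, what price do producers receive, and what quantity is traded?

Buyers pay $98; producers receive $64; quantity = 36.

Without the tax, 330 − 3p = 5.5p − 316 gives 8.5p = 646, so p* = $76 and q* = 102.
With the tax collected from producers, supply shifts: qs = 5.5(p − 34) − 316.
Solving gives q = 36 with buyers paying $98 and producers receiving $64 (the $34 wedge).
The less price-elastic side of the market bears the larger share of a per-unit tax.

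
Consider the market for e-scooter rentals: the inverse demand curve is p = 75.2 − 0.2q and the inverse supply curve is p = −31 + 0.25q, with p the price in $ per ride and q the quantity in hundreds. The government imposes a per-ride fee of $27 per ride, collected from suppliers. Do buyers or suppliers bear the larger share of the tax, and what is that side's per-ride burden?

Rewrite in direct form: qd = 376 − 5p and qs = 4p + 124.
Without the tax, 376 − 5p = 4p + 124 gives 9p = 252, so p* = $28 and q* = 236.
With the tax collected from suppliers, supply shifts: qs = 4(p − 27) + 124.
Solving gives q = 176 with buyers paying $40 and suppliers receiving $13 (the $27 wedge).
Per-ride burden: buyers $12, suppliers $15.
Suppliers take the larger share because supply is less price-elastic here (demand slope 5 vs supply slope 4).
The less price-elastic side of the market bears the larger share of a per-unit tax.

Suppliers bear the larger share: $15 per ride.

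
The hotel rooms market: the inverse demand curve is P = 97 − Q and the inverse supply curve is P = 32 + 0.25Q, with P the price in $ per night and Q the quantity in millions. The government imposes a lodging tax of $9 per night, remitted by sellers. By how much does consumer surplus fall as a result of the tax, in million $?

Inverting to Q(P) form: Qd = 97 − P; Qs = 4P − 128.
Before the tax: set 97 − P = 4P − 128 → P* = $45, Q* = 52.
With the tax collected from sellers, supply shifts: Qs = 4(P − 9) − 128.
Solving gives Q = 44.8 with buyers paying $52.2 and sellers receiving $43.2 (the $9 wedge).
ΔCS is the trapezoid between Q = 44.8 and Q = 52 of height $7.2: ½ · (52 + 44.8) · 7.2 = $348.48.

Consumer surplus falls by $348.48 million.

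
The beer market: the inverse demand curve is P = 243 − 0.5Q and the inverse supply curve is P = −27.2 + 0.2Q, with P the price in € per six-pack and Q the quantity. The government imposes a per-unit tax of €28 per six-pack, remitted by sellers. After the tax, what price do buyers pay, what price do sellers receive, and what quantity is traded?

Buyers pay €70; sellers receive €42; quantity = 346.

Inverting to Q(P) form: Qd = 486 − 2P; Qs = 5P + 136.
Before the tax: set 486 − 2P = 5P + 136 → P* = €50, Q* = 386.
With the tax collected from sellers, supply shifts: Qs = 5(P − 28) + 136.
New equilibrium: buyers pay €70, sellers receive €42, Q = 346. (Wedge: Pb − Ps = 28.)
The less price-elastic side of the market bears the larger share of a per-unit tax.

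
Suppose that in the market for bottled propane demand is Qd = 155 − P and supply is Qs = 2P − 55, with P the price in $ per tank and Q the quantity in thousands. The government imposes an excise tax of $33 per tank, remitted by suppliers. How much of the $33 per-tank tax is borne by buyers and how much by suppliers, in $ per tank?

Buyers bear $22 per tank; suppliers bear $11 per tank.

Without the tax, 155 − P = 2P − 55 gives 3P = 210, so P* = $70 and Q* = 85.
With the tax collected from suppliers, supply shifts: Qs = 2(P − 33) − 55.
New equilibrium: buyers pay $92, suppliers receive $59, Q = 63. (Wedge: Pb − Ps = 33.)
Burden on buyers: $22; on suppliers: $11. (They sum to $33.)
The less price-elastic side of the market bears the larger share of a per-unit tax.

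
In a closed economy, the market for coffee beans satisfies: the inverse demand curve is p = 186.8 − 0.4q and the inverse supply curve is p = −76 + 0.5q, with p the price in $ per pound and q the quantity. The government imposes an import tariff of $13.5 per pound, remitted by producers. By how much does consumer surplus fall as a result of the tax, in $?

Rewrite in direct form: qd = 467 − 2.5p and qs = 2p + 152.
Before the tax: set 467 − 2.5p = 2p + 152 → p* = $70, q* = 292.
With the tax collected from producers, supply shifts: qs = 2(p − 13.5) + 152.
Solving gives q = 277 with consumers paying $76 and producers receiving $62.5 (the $13.5 wedge).
ΔCS is the trapezoid between Q = 277 and Q = 292 of height $6: ½ · (292 + 277) · 6 = $1707.

Consumer surplus falls by $1707.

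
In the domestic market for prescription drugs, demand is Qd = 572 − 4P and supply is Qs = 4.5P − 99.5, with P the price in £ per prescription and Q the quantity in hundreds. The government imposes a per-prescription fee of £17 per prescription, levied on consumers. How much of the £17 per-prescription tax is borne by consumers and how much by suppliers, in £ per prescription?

Consumers bear £9 per prescription; suppliers bear £8 per prescription.

Without the tax, 572 − 4P = 4.5P − 99.5 gives 8.5P = 671.5, so P* = £79 and Q* = 256.
With the tax collected from consumers, demand (in seller-price terms) shifts: Qd = 572 − 4(P + 17).
Solving gives Q = 220 with consumers paying £88 and suppliers receiving £71 (the £17 wedge).
Burden on consumers: £9; on suppliers: £8. (They sum to £17.)
The less price-elastic side of the market bears the larger share of a per-unit tax.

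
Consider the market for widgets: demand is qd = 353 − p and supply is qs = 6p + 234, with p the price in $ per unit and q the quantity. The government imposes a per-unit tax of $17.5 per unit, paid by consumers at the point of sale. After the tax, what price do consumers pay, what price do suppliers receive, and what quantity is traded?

Before the tax: set 353 − p = 6p + 234 → p* = $17, q* = 336.
With the tax collected from consumers, demand (in seller-price terms) shifts: qd = 353 − (p + 17.5).
Solving gives q = 321 with consumers paying $32 and suppliers receiving $14.5 (the $17.5 wedge).

Consumers pay $32; suppliers receive $14.5; quantity = 321.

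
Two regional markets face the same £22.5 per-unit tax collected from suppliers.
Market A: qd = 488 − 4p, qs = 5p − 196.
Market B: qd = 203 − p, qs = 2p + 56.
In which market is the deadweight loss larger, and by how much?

Market A, by £393.75.

Market A: pre-tax p* = £76, q* = 184; post-tax q = 134; deadweight loss = £562.5.
Market B: pre-tax p* = £49, q* = 154; post-tax q = 139; deadweight loss = £168.75.
Difference: £562.5 vs £168.75 → market A is larger by £393.75.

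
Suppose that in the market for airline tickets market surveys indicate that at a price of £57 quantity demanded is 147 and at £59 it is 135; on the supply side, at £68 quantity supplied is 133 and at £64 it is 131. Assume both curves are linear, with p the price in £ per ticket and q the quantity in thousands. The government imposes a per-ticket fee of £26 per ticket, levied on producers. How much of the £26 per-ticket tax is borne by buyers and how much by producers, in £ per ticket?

Demand slope: (135 − 147)/(59 − 57) = -6, so qd = 489 − 6p.
Supply slope: (131 − 133)/(64 − 68) = 0.5, so qs = 0.5p + 99.
Before the tax: set 489 − 6p = 0.5p + 99 → p* = £60, q* = 129.
With the tax collected from producers, supply shifts: qs = 0.5(p − 26) + 99.
Solving gives q = 117 with buyers paying £62 and producers receiving £36 (the £26 wedge).
Burden on buyers: £2; on producers: £24. (They sum to £26.)

Buyers bear £2 per ticket; producers bear £24 per ticket.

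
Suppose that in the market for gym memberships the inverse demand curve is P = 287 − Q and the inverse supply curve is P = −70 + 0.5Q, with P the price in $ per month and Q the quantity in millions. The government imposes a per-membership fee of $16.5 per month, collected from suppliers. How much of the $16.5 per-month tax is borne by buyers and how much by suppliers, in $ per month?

Inverting to Q(P) form: Qd = 287 − P; Qs = 2P + 140.
Without the tax, 287 − P = 2P + 140 gives 3P = 147, so P* = $49 and Q* = 238.
With the tax collected from suppliers, supply shifts: Qs = 2(P − 16.5) + 140.
New equilibrium: buyers pay $60, suppliers receive $43.5, Q = 227. (Wedge: Pb − Ps = 16.5.)
Burden on buyers: $11; on suppliers: $5.5. (They sum to $16.5.)
The less price-elastic side of the market bears the larger share of a per-unit tax.

Buyers bear $11 per month; suppliers bear $5.5 per month.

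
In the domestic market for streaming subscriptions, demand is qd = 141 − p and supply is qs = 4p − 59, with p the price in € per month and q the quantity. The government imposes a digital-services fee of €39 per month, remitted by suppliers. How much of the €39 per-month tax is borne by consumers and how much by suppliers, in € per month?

Consumers bear €31.2 per month; suppliers bear €7.8 per month.

Without the tax, 141 − p = 4p − 59 gives 5p = 200, so p* = €40 and q* = 101.
With the tax collected from suppliers, supply shifts: qs = 4(p − 39) − 59.
New equilibrium: consumers pay €71.2, suppliers receive €32.2, q = 69.8. (Wedge: pb − ps = 39.)
Burden on consumers: €31.2; on suppliers: €7.8. (They sum to €39.)
The less price-elastic side of the market bears the larger share of a per-unit tax.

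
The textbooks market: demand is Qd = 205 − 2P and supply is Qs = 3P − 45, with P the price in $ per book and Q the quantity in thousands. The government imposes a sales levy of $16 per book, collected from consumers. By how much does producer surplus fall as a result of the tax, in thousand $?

Without the tax, 205 − 2P = 3P − 45 gives 5P = 250, so P* = $50 and Q* = 105.
With the tax collected from consumers, demand (in seller-price terms) shifts: Qd = 205 − 2(P + 16).
New equilibrium: consumers pay $59.6, producers receive $43.6, Q = 85.8. (Wedge: Pb − Ps = 16.)
ΔPS is the trapezoid between Q = 85.8 and Q = 105 of height $6.4: ½ · (105 + 85.8) · 6.4 = $610.56.

Producer surplus falls by $610.56 thousand.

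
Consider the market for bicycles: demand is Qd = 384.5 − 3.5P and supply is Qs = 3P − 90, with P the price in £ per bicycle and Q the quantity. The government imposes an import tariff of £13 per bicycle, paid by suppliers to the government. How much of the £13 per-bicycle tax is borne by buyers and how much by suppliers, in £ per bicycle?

Buyers bear £6 per bicycle; suppliers bear £7 per bicycle.

Before the tax: set 384.5 − 3.5P = 3P − 90 → P* = £73, Q* = 129.
With the tax collected from suppliers, supply shifts: Qs = 3(P − 13) − 90.
Solving gives Q = 108 with buyers paying £79 and suppliers receiving £66 (the £13 wedge).
Burden on buyers: £6; on suppliers: £7. (They sum to £13.)
The less price-elastic side of the market bears the larger share of a per-unit tax.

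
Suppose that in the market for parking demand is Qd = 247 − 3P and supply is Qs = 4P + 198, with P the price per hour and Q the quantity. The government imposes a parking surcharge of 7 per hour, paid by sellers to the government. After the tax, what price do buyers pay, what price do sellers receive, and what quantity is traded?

Buyers pay 11; sellers receive 4; quantity = 214.

Without the tax, 247 − 3P = 4P + 198 gives 7P = 49, so P* = 7 and Q* = 226.
With the tax collected from sellers, supply shifts: Qs = 4(P − 7) + 198.
Solving gives Q = 214 with buyers paying 11 and sellers receiving 4 (the 7 wedge).
The less price-elastic side of the market bears the larger share of a per-unit tax.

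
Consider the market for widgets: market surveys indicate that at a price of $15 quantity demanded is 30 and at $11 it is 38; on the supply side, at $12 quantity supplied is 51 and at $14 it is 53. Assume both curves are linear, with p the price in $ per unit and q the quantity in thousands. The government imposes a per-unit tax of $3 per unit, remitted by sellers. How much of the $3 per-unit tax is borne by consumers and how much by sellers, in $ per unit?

Demand slope: (38 − 30)/(11 − 15) = -2, so qd = 60 − 2p.
Supply slope: (53 − 51)/(14 − 12) = 1, so qs = p + 39.
Without the tax, 60 − 2p = p + 39 gives 3p = 21, so p* = $7 and q* = 46.
With the tax collected from sellers, supply shifts: qs = (p − 3) + 39.
New equilibrium: consumers pay $8, sellers receive $5, q = 44. (Wedge: pb − ps = 3.)
Burden on consumers: $1; on sellers: $2. (They sum to $3.)

Consumers bear $1 per unit; sellers bear $2 per unit.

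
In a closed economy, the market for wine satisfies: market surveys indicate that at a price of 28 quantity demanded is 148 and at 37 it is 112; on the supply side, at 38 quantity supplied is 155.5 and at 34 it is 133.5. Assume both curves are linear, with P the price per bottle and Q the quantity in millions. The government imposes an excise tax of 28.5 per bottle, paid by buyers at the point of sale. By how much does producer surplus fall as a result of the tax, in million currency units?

Demand slope: (112 − 148)/(37 − 28) = -4, so Qd = 260 − 4P.
Supply slope: (133.5 − 155.5)/(34 − 38) = 5.5, so Qs = 5.5P − 53.5.
Before the tax: set 260 − 4P = 5.5P − 53.5 → P* = 33, Q* = 128.
With the tax collected from buyers, demand (in seller-price terms) shifts: Qd = 260 − 4(P + 28.5).
Solving gives Q = 62 with buyers paying 49.5 and sellers receiving 21 (the 28.5 wedge).
ΔPS is the trapezoid between Q = 62 and Q = 128 of height 12: ½ · (128 + 62) · 12 = 1140.

Producer surplus falls by 1140 million.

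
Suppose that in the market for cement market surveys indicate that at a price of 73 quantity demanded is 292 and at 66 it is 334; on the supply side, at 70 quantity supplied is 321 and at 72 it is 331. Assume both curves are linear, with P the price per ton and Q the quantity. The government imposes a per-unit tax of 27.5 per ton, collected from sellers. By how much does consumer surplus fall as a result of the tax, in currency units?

Demand slope: (334 − 292)/(66 − 73) = -6, so Qd = 730 − 6P.
Supply slope: (331 − 321)/(72 − 70) = 5, so Qs = 5P − 29.
Before the tax: set 730 − 6P = 5P − 29 → P* = 69, Q* = 316.
With the tax collected from sellers, supply shifts: Qs = 5(P − 27.5) − 29.
New equilibrium: consumers pay 81.5, sellers receive 54, Q = 241. (Wedge: Pb − Ps = 27.5.)
ΔCS is the trapezoid between Q = 241 and Q = 316 of height 12.5: ½ · (316 + 241) · 12.5 = 3481.25.

Consumer surplus falls by 3481.25.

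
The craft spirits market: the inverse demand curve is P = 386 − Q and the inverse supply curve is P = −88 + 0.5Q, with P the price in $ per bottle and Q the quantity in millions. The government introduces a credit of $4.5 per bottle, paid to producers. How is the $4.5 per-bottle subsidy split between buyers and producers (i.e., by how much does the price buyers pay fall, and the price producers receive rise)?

Rewrite in direct form: Qd = 386 − P and Qs = 2P + 176.
Without the subsidy, 386 − P = 2P + 176 gives 3P = 210, so P* = $70 and Q* = 316.
With a per-unit subsidy paid to producers, each receives P + 4.5 per unit sold, so supply becomes Qs = 2(P + 4.5) + 176.
Solving gives Q = 319 with buyers paying $67 and producers receiving $71.5 (the $4.5 wedge).
Gain to buyers: $3; to producers: $1.5. (They sum to $4.5.)

Buyers gain $3 per bottle; producers gain $1.5 per bottle.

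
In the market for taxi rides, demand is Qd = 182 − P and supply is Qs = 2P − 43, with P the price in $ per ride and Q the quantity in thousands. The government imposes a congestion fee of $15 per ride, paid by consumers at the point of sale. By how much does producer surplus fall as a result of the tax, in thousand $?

Without the tax, 182 − P = 2P − 43 gives 3P = 225, so P* = $75 and Q* = 107.
With the tax collected from consumers, demand (in seller-price terms) shifts: Qd = 182 − (P + 15).
Solving gives Q = 97 with consumers paying $85 and suppliers receiving $70 (the $15 wedge).
ΔPS is the trapezoid between Q = 97 and Q = 107 of height $5: ½ · (107 + 97) · 5 = $510.

Producer surplus falls by $510 thousand.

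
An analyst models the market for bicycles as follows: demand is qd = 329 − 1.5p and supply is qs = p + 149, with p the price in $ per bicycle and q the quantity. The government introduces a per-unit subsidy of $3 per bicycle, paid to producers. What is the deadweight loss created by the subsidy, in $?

Deadweight loss = $2.7.

Before the subsidy: set 329 − 1.5p = p + 149 → p* = $72, q* = 221.
With a per-unit subsidy paid to producers, each receives p + 3 per unit sold, so supply becomes qs = (p + 3) + 149.
Solving gives q = 222.8 with buyers paying $70.8 and producers receiving $73.8 (the $3 wedge).
Quantity rises by |ΔQ| = |221 − 222.8| = 1.8.
DWL = ½ · t · |ΔQ| = ½ · 3 · 1.8 = $2.7.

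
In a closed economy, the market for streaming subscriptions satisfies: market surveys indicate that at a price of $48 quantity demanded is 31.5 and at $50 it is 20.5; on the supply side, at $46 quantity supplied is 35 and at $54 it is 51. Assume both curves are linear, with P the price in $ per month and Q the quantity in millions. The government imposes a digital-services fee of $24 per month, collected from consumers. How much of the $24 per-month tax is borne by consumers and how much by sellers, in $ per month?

Demand slope: (20.5 − 31.5)/(50 − 48) = -5.5, so Qd = 295.5 − 5.5P.
Supply slope: (51 − 35)/(54 − 46) = 2, so Qs = 2P − 57.
Without the tax, 295.5 − 5.5P = 2P − 57 gives 7.5P = 352.5, so P* = $47 and Q* = 37.
With the tax collected from consumers, demand (in seller-price terms) shifts: Qd = 295.5 − 5.5(P + 24).
Solving gives Q = 1.8 with consumers paying $53.4 and sellers receiving $29.4 (the $24 wedge).
Burden on consumers: $6.4; on sellers: $17.6. (They sum to $24.)
The less price-elastic side of the market bears the larger share of a per-unit tax.

Consumers bear $6.4 per month; sellers bear $17.6 per month.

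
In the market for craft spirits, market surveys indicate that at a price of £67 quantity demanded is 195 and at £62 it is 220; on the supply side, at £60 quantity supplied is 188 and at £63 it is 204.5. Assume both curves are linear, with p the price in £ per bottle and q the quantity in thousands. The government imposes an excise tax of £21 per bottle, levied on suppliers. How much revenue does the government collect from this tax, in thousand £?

Demand slope: (220 − 195)/(62 − 67) = -5, so qd = 530 − 5p.
Supply slope: (204.5 − 188)/(63 − 60) = 5.5, so qs = 5.5p − 142.
Without the tax, 530 − 5p = 5.5p − 142 gives 10.5p = 672, so p* = £64 and q* = 210.
With the tax collected from suppliers, supply shifts: qs = 5.5(p − 21) − 142.
New equilibrium: buyers pay £75, suppliers receive £54, q = 155. (Wedge: pb − ps = 21.)
Revenue = t · Q = 21 · 155 = £3255.

Tax revenue = £3255 thousand.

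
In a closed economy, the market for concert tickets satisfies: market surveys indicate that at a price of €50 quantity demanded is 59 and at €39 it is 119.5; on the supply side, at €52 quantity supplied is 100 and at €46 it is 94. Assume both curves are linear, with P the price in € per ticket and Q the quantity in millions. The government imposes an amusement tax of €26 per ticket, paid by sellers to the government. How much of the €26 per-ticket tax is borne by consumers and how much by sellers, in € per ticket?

Consumers bear €4 per ticket; sellers bear €22 per ticket.

Demand slope: (119.5 − 59)/(39 − 50) = -5.5, so Qd = 334 − 5.5P.
Supply slope: (94 − 100)/(46 − 52) = 1, so Qs = P + 48.
Without the tax, 334 − 5.5P = P + 48 gives 6.5P = 286, so P* = €44 and Q* = 92.
With the tax collected from sellers, supply shifts: Qs = (P − 26) + 48.
Solving gives Q = 70 with consumers paying €48 and sellers receiving €22 (the €26 wedge).
Burden on consumers: €4; on sellers: €22. (They sum to €26.)
The less price-elastic side of the market bears the larger share of a per-unit tax.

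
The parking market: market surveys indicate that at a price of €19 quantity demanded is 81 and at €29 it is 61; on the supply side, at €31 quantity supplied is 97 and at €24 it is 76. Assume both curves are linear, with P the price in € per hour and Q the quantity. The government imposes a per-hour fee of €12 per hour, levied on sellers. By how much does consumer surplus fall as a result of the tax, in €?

Demand slope: (61 − 81)/(29 − 19) = -2, so Qd = 119 − 2P.
Supply slope: (76 − 97)/(24 − 31) = 3, so Qs = 3P + 4.
Without the tax, 119 − 2P = 3P + 4 gives 5P = 115, so P* = €23 and Q* = 73.
With the tax collected from sellers, supply shifts: Qs = 3(P − 12) + 4.
New equilibrium: buyers pay €30.2, sellers receive €18.2, Q = 58.6. (Wedge: Pb − Ps = 12.)
ΔCS is the trapezoid between Q = 58.6 and Q = 73 of height €7.2: ½ · (73 + 58.6) · 7.2 = €473.76.

Consumer surplus falls by €473.76.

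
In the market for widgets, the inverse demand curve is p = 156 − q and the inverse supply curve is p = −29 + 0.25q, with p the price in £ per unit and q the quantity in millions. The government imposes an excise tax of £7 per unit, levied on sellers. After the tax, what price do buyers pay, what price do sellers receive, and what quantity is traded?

Buyers pay £13.6; sellers receive £6.6; quantity = 142.4.

Rewrite in direct form: qd = 156 − p and qs = 4p + 116.
Without the tax, 156 − p = 4p + 116 gives 5p = 40, so p* = £8 and q* = 148.
With the tax collected from sellers, supply shifts: qs = 4(p − 7) + 116.
Solving gives q = 142.4 with buyers paying £13.6 and sellers receiving £6.6 (the £7 wedge).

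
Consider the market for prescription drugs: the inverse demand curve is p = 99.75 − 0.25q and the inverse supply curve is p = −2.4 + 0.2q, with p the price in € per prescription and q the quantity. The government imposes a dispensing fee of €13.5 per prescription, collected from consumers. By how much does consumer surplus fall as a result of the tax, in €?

Consumer surplus falls by €1590.

Rewrite in direct form: qd = 399 − 4p and qs = 5p + 12.
Without the tax, 399 − 4p = 5p + 12 gives 9p = 387, so p* = €43 and q* = 227.
With the tax collected from consumers, demand (in seller-price terms) shifts: qd = 399 − 4(p + 13.5).
Solving gives q = 197 with consumers paying €50.5 and producers receiving €37 (the €13.5 wedge).
ΔCS is the trapezoid between Q = 197 and Q = 227 of height €7.5: ½ · (227 + 197) · 7.5 = €1590.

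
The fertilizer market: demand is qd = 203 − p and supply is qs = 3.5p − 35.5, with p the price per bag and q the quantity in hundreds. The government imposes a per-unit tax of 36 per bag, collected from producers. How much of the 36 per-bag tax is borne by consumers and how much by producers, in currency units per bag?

Consumers bear 28 per bag; producers bear 8 per bag.

Without the tax, 203 − p = 3.5p − 35.5 gives 4.5p = 238.5, so p* = 53 and q* = 150.
With the tax collected from producers, supply shifts: qs = 3.5(p − 36) − 35.5.
New equilibrium: consumers pay 81, producers receive 45, q = 122. (Wedge: pb − ps = 36.)
Burden on consumers: 28; on producers: 8. (They sum to 36.)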